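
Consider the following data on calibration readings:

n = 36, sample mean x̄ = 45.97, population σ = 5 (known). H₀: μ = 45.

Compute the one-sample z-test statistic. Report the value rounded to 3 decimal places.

SE = σ/√n = 5/√36 = 0.8333
z = (x̄−μ₀)/SE = (45.97−45)/0.8333 = 1.1640

test statistic = 1.164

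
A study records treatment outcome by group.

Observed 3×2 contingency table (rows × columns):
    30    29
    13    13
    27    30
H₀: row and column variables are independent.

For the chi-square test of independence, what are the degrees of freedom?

df = (r−1)(c−1) = (3−1)·(2−1) = 2

degrees of freedom = 2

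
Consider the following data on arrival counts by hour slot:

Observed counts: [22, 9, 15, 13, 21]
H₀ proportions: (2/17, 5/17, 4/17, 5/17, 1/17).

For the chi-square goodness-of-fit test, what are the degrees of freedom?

degrees of freedom = 4

df = k − 1 = 5 − 1 = 4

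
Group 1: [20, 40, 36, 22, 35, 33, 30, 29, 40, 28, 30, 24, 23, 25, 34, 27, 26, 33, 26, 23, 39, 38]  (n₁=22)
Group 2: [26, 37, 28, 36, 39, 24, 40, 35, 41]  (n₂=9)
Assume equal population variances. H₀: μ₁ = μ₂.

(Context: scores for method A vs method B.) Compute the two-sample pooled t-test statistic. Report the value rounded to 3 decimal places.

test statistic = -1.599

x̄₁=30.045, s₁=6.207, n₁=22
x̄₂=34.000, s₂=6.364, n₂=9
s_p² = [21·6.207² + 8·6.364²]/29 = 39.0674
SE = √(s_p²·(1/22+1/9)) = 2.4732
t = (30.045−34.000)/2.4732 = -1.5990
df = 29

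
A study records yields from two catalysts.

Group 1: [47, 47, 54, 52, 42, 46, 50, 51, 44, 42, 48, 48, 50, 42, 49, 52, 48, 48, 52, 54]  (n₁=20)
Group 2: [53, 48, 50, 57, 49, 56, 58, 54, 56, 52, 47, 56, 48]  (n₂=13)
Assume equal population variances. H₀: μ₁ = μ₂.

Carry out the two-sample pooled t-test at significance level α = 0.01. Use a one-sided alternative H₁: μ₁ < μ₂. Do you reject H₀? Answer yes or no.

x̄₁=48.300, s₁=3.743, n₁=20
x̄₂=52.615, s₂=3.863, n₂=13
s_p² = [19·3.743² + 12·3.863²]/31 = 14.3638
SE = √(s_p²·(1/20+1/13)) = 1.3502
t = (48.300−52.615)/1.3502 = -3.1961
df = 31
p-value (one-sided, H₁ less) = 0.00160
At α=0.01: p < α → reject H₀

reject H₀: yes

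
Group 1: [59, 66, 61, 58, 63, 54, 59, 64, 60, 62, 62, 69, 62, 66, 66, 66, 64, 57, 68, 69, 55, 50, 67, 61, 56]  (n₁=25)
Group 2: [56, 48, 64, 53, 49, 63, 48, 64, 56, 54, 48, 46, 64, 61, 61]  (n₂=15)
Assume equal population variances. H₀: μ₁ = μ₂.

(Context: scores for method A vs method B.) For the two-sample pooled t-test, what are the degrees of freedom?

df = n₁ + n₂ − 2 = 25 + 15 − 2 = 38

degrees of freedom = 38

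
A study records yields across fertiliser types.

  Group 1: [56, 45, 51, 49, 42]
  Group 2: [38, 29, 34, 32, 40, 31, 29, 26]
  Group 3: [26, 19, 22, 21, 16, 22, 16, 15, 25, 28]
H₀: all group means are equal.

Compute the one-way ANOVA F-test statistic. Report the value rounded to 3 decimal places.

Group means [48.60, 32.38, 21.00], grand mean 30.957
SSB = Σnᵢ(x̄ᵢ−x̄)² = 2563.882; SSW = ΣΣ(x−x̄ᵢ)² = 457.075
MSB = 2563.882/2 = 1281.9408; MSW = 457.075/20 = 22.8537
F = MSB/MSW = 56.0932
df = (2, 20)

test statistic = 56.093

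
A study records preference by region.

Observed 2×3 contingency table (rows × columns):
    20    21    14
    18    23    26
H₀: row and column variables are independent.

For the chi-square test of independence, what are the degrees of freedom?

degrees of freedom = 2

df = (r−1)(c−1) = (2−1)·(3−1) = 2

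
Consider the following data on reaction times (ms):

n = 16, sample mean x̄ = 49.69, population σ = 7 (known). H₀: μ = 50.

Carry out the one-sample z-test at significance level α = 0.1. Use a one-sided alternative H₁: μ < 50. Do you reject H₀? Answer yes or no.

SE = σ/√n = 7/√16 = 1.7500
z = (x̄−μ₀)/SE = (49.69−50)/1.7500 = -0.1771
p-value (one-sided, H₁ less) = 0.42970
At α=0.1: p ≥ α → fail to reject H₀

reject H₀: no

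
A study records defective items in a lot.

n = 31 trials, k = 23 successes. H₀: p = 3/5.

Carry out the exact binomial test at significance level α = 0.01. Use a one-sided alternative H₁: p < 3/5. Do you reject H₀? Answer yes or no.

reject H₀: no

Exact binomial: n=31, k=23, p₀=3/5=0.6000
P(X≤23) from Σ C(n,i)·p₀^i·(1−p₀)^(n−i)
p-value (one-sided, H₁ less) = 0.96701
At α=0.01: p ≥ α → fail to reject H₀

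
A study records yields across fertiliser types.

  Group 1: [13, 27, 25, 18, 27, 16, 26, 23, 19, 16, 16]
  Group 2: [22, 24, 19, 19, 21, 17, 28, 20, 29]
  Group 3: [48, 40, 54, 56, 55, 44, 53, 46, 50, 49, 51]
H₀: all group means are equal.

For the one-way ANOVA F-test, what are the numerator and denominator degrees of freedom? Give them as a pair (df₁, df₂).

k = 3 groups, N = 31 total
df = (k−1, N−k) = (3−1, 31−3) = (2, 28)

degrees of freedom = [2, 28]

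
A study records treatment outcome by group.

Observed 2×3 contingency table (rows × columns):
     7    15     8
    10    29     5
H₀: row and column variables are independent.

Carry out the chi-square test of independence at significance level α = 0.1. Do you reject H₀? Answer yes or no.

Row totals [30, 44], col totals [17, 44, 13], n=74
χ² = (7−6.89)²/6.89 + (15−17.84)²/17.84 + (8−5.27)²/5.27 + (10−10.11)²/10.11 + (29−26.16)²/26.16 + (5−7.73)²/7.73 = 3.1400
df = 2
p-value (upper-tail) = 0.20804
At α=0.1: p ≥ α → fail to reject H₀

reject H₀: no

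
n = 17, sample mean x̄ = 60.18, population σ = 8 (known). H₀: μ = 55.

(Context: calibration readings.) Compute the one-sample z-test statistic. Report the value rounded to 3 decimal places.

SE = σ/√n = 8/√17 = 1.9403
z = (x̄−μ₀)/SE = (60.18−55)/1.9403 = 2.6697

test statistic = 2.670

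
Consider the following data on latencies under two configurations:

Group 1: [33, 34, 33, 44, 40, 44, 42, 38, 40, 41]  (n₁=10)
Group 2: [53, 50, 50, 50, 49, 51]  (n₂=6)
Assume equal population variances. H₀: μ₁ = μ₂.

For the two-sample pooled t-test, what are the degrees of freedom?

degrees of freedom = 14

df = n₁ + n₂ − 2 = 10 + 6 − 2 = 14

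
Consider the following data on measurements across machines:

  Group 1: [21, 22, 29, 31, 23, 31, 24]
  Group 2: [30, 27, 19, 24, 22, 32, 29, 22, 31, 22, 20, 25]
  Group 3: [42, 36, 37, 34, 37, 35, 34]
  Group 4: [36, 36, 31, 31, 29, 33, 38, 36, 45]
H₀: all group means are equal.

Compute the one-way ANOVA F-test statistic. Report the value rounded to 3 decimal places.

test statistic = 16.670

Group means [25.86, 25.25, 36.43, 35.00], grand mean 30.114
SSB = Σnᵢ(x̄ᵢ−x̄)² = 904.721; SSW = ΣΣ(x−x̄ᵢ)² = 560.821
MSB = 904.721/3 = 301.5738; MSW = 560.821/31 = 18.0910
F = MSB/MSW = 16.6698
df = (3, 31)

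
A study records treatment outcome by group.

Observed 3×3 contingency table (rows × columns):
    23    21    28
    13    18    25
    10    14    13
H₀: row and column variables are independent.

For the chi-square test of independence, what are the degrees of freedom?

degrees of freedom = 4

df = (r−1)(c−1) = (3−1)·(3−1) = 4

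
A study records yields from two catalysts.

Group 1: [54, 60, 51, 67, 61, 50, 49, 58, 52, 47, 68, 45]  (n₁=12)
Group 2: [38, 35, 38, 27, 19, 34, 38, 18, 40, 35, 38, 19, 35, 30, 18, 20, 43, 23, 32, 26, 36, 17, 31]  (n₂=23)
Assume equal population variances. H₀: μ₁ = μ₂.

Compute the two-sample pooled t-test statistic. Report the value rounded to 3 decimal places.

test statistic = 8.728

x̄₁=55.167, s₁=7.590, n₁=12
x̄₂=30.000, s₂=8.339, n₂=23
s_p² = [11·7.590² + 22·8.339²]/33 = 65.5657
SE = √(s_p²·(1/12+1/23)) = 2.8835
t = (55.167−30.000)/2.8835 = 8.7279
df = 33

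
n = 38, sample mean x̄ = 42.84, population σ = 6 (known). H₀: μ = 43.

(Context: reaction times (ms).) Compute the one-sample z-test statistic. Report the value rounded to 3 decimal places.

test statistic = -0.164

SE = σ/√n = 6/√38 = 0.9733
z = (x̄−μ₀)/SE = (42.84−43)/0.9733 = -0.1644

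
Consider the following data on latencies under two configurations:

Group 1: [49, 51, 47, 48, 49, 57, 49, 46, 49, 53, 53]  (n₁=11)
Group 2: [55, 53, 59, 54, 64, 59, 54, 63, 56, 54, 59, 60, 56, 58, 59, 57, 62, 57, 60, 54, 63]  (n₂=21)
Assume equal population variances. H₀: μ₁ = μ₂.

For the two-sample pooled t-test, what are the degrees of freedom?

df = n₁ + n₂ − 2 = 11 + 21 − 2 = 30

degrees of freedom = 30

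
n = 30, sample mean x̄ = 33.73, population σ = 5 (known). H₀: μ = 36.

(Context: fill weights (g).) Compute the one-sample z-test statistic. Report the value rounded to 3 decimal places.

test statistic = -2.487

SE = σ/√n = 5/√30 = 0.9129
z = (x̄−μ₀)/SE = (33.73−36)/0.9129 = -2.4867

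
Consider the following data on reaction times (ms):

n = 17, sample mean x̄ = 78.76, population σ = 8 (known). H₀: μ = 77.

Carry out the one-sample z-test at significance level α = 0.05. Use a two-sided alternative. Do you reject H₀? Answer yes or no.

SE = σ/√n = 8/√17 = 1.9403
z = (x̄−μ₀)/SE = (78.76−77)/1.9403 = 0.9071
p-value (two-sided) = 0.36436
At α=0.05: p ≥ α → fail to reject H₀

reject H₀: no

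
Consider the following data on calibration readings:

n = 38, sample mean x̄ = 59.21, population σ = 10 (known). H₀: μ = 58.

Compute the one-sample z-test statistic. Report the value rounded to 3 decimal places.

test statistic = 0.746

SE = σ/√n = 10/√38 = 1.6222
z = (x̄−μ₀)/SE = (59.21−58)/1.6222 = 0.7459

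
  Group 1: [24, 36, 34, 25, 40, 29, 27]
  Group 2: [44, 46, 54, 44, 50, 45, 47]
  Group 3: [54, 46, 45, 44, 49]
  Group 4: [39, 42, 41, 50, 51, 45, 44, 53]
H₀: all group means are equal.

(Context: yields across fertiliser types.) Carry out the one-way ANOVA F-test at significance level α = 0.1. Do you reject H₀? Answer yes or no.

reject H₀: yes

Group means [30.71, 47.14, 47.60, 45.62], grand mean 42.519
SSB = Σnᵢ(x̄ᵢ−x̄)² = 1331.380; SSW = ΣΣ(x−x̄ᵢ)² = 549.361
MSB = 1331.380/3 = 443.7933; MSW = 549.361/23 = 23.8852
F = MSB/MSW = 18.5802
df = (3, 23)
p-value (upper-tail) = 0.00000
At α=0.1: p < α → reject H₀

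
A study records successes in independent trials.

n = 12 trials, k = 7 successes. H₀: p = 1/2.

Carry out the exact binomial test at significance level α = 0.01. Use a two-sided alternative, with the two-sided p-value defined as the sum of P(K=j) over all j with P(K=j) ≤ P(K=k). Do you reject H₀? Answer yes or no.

Exact binomial: n=12, k=7, p₀=1/2=0.5000
P(X=j) = C(n,j)·p₀^j·(1−p₀)^(n−j); p = Σ P(X=j) over j with P(X=j) ≤ P(X=7)
p-value (two-sided) = 0.77441
At α=0.01: p ≥ α → fail to reject H₀

reject H₀: no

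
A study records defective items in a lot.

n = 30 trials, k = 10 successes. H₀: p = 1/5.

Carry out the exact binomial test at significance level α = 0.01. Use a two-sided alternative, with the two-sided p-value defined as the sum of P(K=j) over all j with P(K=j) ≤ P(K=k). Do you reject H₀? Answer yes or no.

Exact binomial: n=30, k=10, p₀=1/5=0.2000
P(X=j) = C(n,j)·p₀^j·(1−p₀)^(n−j); p = Σ P(X=j) over j with P(X=j) ≤ P(X=10)
p-value (two-sided) = 0.10527
At α=0.01: p ≥ α → fail to reject H₀

reject H₀: no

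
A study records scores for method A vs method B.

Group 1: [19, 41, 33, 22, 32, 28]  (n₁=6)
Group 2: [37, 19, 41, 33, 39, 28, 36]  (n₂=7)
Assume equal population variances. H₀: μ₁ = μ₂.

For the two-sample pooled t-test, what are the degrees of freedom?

degrees of freedom = 11

df = n₁ + n₂ − 2 = 6 + 7 − 2 = 11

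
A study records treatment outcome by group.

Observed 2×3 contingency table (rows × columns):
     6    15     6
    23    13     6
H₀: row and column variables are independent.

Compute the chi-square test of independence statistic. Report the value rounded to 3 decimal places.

Row totals [27, 42], col totals [29, 28, 12], n=69
χ² = (6−11.35)²/11.35 + (15−10.96)²/10.96 + (6−4.70)²/4.70 + (23−17.65)²/17.65 + (13−17.04)²/17.04 + (6−7.30)²/7.30 = 7.1872
df = 2

test statistic = 7.187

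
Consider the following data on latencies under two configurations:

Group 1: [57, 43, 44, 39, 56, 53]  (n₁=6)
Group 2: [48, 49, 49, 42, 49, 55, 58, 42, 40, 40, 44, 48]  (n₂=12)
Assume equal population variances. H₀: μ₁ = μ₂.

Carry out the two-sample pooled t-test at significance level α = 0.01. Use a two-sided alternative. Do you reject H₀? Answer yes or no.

x̄₁=48.667, s₁=7.607, n₁=6
x̄₂=47.000, s₂=5.689, n₂=12
s_p² = [5·7.607² + 11·5.689²]/16 = 40.3333
SE = √(s_p²·(1/6+1/12)) = 3.1754
t = (48.667−47.000)/3.1754 = 0.5249
df = 16
p-value (two-sided) = 0.60687
At α=0.01: p ≥ α → fail to reject H₀

reject H₀: no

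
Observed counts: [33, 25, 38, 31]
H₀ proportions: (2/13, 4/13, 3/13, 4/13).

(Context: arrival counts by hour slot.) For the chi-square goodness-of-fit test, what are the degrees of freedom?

df = k − 1 = 4 − 1 = 3

degrees of freedom = 3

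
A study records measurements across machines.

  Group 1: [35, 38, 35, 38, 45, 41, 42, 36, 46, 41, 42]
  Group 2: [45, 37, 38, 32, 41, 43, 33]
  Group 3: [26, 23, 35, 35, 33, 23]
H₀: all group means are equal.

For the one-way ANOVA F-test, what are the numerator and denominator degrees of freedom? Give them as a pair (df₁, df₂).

degrees of freedom = [2, 21]

k = 3 groups, N = 24 total
df = (k−1, N−k) = (3−1, 24−3) = (2, 21)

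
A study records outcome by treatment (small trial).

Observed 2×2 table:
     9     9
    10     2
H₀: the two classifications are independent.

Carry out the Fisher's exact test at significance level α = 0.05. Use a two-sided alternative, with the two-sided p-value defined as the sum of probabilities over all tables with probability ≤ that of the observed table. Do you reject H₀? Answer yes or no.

Margins: r₁=18, r₂=12, c₁=19, c₂=11, n=30
p_obs = C(18,9)·C(12,10)/C(30,19); sum pmf over tables with pmf ≤ p_obs
p-value (two-sided) = 0.12133
At α=0.05: p ≥ α → fail to reject H₀

reject H₀: no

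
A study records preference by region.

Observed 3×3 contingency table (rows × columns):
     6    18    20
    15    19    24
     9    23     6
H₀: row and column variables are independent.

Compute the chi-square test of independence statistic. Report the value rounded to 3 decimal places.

Row totals [44, 58, 38], col totals [30, 60, 50], n=140
χ² = (6−9.43)²/9.43 + (18−18.86)²/18.86 + (20−15.71)²/15.71 + (15−12.43)²/12.43 + (19−24.86)²/24.86 + (24−20.71)²/20.71 + (9−8.14)²/8.14 + (23−16.29)²/16.29 + (6−13.57)²/13.57 = 11.9703
df = 4

test statistic = 11.970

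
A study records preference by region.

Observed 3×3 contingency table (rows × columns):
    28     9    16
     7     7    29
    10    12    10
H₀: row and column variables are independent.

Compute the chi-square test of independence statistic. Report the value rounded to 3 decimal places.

Row totals [53, 43, 32], col totals [45, 28, 55], n=128
χ² = (28−18.63)²/18.63 + (9−11.59)²/11.59 + (16−22.77)²/22.77 + (7−15.12)²/15.12 + (7−9.41)²/9.41 + (29−18.48)²/18.48 + (10−11.25)²/11.25 + (12−7.00)²/7.00 + (10−13.75)²/13.75 = 23.0048
df = 4

test statistic = 23.005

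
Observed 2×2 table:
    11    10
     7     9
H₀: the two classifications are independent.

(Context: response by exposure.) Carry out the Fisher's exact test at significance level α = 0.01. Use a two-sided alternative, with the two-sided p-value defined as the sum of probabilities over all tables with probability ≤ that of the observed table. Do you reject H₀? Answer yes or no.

Margins: r₁=21, r₂=16, c₁=18, c₂=19, n=37
p_obs = C(21,11)·C(16,7)/C(37,18); sum pmf over tables with pmf ≤ p_obs
p-value (two-sided) = 0.74314
At α=0.01: p ≥ α → fail to reject H₀

reject H₀: no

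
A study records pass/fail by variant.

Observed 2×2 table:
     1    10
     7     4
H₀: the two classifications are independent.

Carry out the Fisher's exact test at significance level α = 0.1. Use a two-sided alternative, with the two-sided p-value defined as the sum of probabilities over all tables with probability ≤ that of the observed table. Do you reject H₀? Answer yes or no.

Margins: r₁=11, r₂=11, c₁=8, c₂=14, n=22
p_obs = C(11,1)·C(11,7)/C(22,8); sum pmf over tables with pmf ≤ p_obs
p-value (two-sided) = 0.02374
At α=0.1: p < α → reject H₀

reject H₀: yes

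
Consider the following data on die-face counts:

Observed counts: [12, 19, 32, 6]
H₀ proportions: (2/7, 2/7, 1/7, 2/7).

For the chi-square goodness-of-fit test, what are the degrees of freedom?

degrees of freedom = 3

df = k − 1 = 4 − 1 = 3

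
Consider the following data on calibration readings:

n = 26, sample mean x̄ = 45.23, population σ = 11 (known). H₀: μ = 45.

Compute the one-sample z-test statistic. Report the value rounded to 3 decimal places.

SE = σ/√n = 11/√26 = 2.1573
z = (x̄−μ₀)/SE = (45.23−45)/2.1573 = 0.1066

test statistic = 0.107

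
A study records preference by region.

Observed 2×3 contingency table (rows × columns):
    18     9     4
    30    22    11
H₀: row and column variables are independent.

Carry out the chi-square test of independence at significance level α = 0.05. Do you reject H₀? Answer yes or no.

reject H₀: no

Row totals [31, 63], col totals [48, 31, 15], n=94
χ² = (18−15.83)²/15.83 + (9−10.22)²/10.22 + (4−4.95)²/4.95 + (30−32.17)²/32.17 + (22−20.78)²/20.78 + (11−10.05)²/10.05 = 0.9328
df = 2
p-value (upper-tail) = 0.62727
At α=0.05: p ≥ α → fail to reject H₀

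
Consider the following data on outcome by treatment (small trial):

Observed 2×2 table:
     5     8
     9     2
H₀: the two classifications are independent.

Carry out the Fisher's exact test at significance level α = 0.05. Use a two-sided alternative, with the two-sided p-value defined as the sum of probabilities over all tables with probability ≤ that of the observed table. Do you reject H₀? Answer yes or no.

Margins: r₁=13, r₂=11, c₁=14, c₂=10, n=24
p_obs = C(13,5)·C(11,9)/C(24,14); sum pmf over tables with pmf ≤ p_obs
p-value (two-sided) = 0.04718
At α=0.05: p < α → reject H₀

reject H₀: yes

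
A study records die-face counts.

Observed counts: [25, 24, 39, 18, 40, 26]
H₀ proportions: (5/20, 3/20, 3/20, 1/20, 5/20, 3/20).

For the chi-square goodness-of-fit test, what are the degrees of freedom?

degrees of freedom = 5

df = k − 1 = 6 − 1 = 5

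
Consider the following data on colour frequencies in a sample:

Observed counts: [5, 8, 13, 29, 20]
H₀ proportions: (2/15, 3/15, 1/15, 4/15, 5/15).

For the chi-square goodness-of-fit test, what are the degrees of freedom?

degrees of freedom = 4

df = k − 1 = 5 − 1 = 4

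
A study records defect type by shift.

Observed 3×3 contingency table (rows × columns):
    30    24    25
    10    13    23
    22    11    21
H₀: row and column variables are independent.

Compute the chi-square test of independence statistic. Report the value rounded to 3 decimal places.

test statistic = 6.834

Row totals [79, 46, 54], col totals [62, 48, 69], n=179
χ² = (30−27.36)²/27.36 + (24−21.18)²/21.18 + (25−30.45)²/30.45 + (10−15.93)²/15.93 + (13−12.34)²/12.34 + (23−17.73)²/17.73 + (22−18.70)²/18.70 + (11−14.48)²/14.48 + (21−20.82)²/20.82 = 6.8339
df = 4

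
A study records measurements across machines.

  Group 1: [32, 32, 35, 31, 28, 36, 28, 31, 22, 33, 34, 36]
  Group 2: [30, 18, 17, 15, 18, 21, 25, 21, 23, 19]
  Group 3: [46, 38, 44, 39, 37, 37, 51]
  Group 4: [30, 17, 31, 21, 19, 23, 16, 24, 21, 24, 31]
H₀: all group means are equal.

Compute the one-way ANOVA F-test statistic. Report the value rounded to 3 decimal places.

test statistic = 32.883

Group means [31.50, 20.70, 41.71, 23.36], grand mean 28.350
SSB = Σnᵢ(x̄ᵢ−x̄)² = 2228.026; SSW = ΣΣ(x−x̄ᵢ)² = 813.074
MSB = 2228.026/3 = 742.6753; MSW = 813.074/36 = 22.5854
F = MSB/MSW = 32.8830
df = (3, 36)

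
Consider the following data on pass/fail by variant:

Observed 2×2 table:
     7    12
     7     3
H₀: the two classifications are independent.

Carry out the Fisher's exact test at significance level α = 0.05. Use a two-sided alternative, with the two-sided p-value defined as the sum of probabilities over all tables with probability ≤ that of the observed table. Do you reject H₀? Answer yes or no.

Margins: r₁=19, r₂=10, c₁=14, c₂=15, n=29
p_obs = C(19,7)·C(10,7)/C(29,14); sum pmf over tables with pmf ≤ p_obs
p-value (two-sided) = 0.12814
At α=0.05: p ≥ α → fail to reject H₀

reject H₀: no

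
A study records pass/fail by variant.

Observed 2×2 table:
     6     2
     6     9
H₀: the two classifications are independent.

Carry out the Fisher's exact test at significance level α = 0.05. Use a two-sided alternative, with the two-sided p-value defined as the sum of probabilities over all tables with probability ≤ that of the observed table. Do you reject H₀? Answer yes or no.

Margins: r₁=8, r₂=15, c₁=12, c₂=11, n=23
p_obs = C(8,6)·C(15,6)/C(23,12); sum pmf over tables with pmf ≤ p_obs
p-value (two-sided) = 0.19303
At α=0.05: p ≥ α → fail to reject H₀

reject H₀: no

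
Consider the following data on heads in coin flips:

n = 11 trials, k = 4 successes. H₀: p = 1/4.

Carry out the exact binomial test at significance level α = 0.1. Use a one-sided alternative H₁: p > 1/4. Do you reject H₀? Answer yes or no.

reject H₀: no

Exact binomial: n=11, k=4, p₀=1/4=0.2500
P(X≥4) from Σ C(n,i)·p₀^i·(1−p₀)^(n−i)
p-value (one-sided, H₁ greater) = 0.28670
At α=0.1: p ≥ α → fail to reject H₀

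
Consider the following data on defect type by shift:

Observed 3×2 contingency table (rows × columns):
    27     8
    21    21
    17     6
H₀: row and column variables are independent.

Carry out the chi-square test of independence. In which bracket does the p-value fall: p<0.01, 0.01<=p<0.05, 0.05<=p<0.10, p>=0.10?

p-value bracket: 0.01<=p<0.05

Row totals [35, 42, 23], col totals [65, 35], n=100
χ² = (27−22.75)²/22.75 + (8−12.25)²/12.25 + (21−27.30)²/27.30 + (21−14.70)²/14.70 + (17−14.95)²/14.95 + (6−8.05)²/8.05 = 7.2254
df = 2
p-value (upper-tail) = 0.02698
→ bracket: 0.01<=p<0.05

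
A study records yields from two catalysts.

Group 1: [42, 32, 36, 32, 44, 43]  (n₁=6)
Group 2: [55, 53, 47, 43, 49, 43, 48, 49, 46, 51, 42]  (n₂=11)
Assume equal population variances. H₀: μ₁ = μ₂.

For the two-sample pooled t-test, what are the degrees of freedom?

df = n₁ + n₂ − 2 = 6 + 11 − 2 = 15

degrees of freedom = 15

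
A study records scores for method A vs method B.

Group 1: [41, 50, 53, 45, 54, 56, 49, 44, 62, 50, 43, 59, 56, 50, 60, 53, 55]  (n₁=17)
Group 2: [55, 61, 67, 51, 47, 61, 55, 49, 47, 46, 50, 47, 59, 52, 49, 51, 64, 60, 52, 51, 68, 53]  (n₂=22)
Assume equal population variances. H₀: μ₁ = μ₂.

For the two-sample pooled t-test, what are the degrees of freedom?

degrees of freedom = 37

df = n₁ + n₂ − 2 = 17 + 22 − 2 = 37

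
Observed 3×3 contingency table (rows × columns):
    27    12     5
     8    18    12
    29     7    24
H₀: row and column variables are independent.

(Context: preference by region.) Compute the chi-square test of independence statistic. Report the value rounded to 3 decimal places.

test statistic = 26.355

Row totals [44, 38, 60], col totals [64, 37, 41], n=142
χ² = (27−19.83)²/19.83 + (12−11.46)²/11.46 + (5−12.70)²/12.70 + (8−17.13)²/17.13 + (18−9.90)²/9.90 + (12−10.97)²/10.97 + (29−27.04)²/27.04 + (7−15.63)²/15.63 + (24−17.32)²/17.32 = 26.3552
df = 4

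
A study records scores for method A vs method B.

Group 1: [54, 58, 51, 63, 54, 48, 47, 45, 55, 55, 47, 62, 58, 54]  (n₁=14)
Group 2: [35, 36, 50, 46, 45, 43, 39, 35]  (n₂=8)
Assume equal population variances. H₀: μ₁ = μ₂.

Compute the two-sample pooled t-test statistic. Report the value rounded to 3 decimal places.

test statistic = 5.040

x̄₁=53.643, s₁=5.555, n₁=14
x̄₂=41.125, s₂=5.693, n₂=8
s_p² = [13·5.555² + 7·5.693²]/20 = 31.4045
SE = √(s_p²·(1/14+1/8)) = 2.4837
t = (53.643−41.125)/2.4837 = 5.0400
df = 20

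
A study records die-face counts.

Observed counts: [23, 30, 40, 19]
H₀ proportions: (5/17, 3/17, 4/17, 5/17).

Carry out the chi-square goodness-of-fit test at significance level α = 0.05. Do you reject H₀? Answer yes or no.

reject H₀: yes

n = 112; E_i = n·p_i = [32.94, 19.76, 26.35, 32.94]
χ² = (23−32.94)²/32.94 + (30−19.76)²/19.76 + (40−26.35)²/26.35 + (19−32.94)²/32.94 = 21.2679
df = 3
p-value (upper-tail) = 0.00009
At α=0.05: p < α → reject H₀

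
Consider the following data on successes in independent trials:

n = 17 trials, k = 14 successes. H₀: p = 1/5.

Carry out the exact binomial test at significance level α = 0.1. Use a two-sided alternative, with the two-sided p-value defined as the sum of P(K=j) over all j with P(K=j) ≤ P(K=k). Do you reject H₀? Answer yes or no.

reject H₀: yes

Exact binomial: n=17, k=14, p₀=1/5=0.2000
P(X=j) = C(n,j)·p₀^j·(1−p₀)^(n−j); p = Σ P(X=j) over j with P(X=j) ≤ P(X=14)
p-value (two-sided) = 0.00000
At α=0.1: p < α → reject H₀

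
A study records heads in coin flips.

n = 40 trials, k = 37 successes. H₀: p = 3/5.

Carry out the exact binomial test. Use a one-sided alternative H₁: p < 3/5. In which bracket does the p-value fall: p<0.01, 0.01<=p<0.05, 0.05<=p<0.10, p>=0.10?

p-value bracket: p>=0.10

Exact binomial: n=40, k=37, p₀=3/5=0.6000
P(X≤37) from Σ C(n,i)·p₀^i·(1−p₀)^(n−i)
p-value (one-sided, H₁ less) = 1.00000
→ bracket: p>=0.10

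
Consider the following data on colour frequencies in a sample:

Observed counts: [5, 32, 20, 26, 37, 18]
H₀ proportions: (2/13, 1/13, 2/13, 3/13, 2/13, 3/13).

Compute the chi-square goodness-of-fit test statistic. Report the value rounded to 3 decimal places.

test statistic = 74.365

n = 138; E_i = n·p_i = [21.23, 10.62, 21.23, 31.85, 21.23, 31.85]
χ² = (5−21.23)²/21.23 + (32−10.62)²/10.62 + (20−21.23)²/21.23 + (26−31.85)²/31.85 + (37−21.23)²/21.23 + (18−31.85)²/31.85 = 74.3647
df = 5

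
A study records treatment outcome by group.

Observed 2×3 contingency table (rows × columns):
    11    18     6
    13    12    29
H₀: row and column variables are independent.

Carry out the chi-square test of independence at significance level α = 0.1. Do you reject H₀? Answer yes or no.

Row totals [35, 54], col totals [24, 30, 35], n=89
χ² = (11−9.44)²/9.44 + (18−11.80)²/11.80 + (6−13.76)²/13.76 + (13−14.56)²/14.56 + (12−18.20)²/18.20 + (29−21.24)²/21.24 = 13.0181
df = 2
p-value (upper-tail) = 0.00149
At α=0.1: p < α → reject H₀

reject H₀: yes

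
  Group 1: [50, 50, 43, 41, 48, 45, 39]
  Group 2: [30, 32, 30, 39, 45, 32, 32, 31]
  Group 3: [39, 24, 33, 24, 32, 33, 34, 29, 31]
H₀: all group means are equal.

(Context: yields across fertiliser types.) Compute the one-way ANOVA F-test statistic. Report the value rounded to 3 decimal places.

Group means [45.14, 33.88, 31.00], grand mean 36.083
SSB = Σnᵢ(x̄ᵢ−x̄)² = 846.101; SSW = ΣΣ(x−x̄ᵢ)² = 497.732
MSB = 846.101/2 = 423.0506; MSW = 497.732/21 = 23.7015
F = MSB/MSW = 17.8491
df = (2, 21)

test statistic = 17.849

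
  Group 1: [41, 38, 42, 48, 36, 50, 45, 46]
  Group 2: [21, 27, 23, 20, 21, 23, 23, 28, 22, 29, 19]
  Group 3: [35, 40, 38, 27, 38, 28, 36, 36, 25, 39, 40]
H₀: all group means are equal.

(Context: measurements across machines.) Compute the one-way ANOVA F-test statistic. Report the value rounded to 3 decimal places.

Group means [43.25, 23.27, 34.73], grand mean 32.800
SSB = Σnᵢ(x̄ᵢ−x̄)² = 1912.936; SSW = ΣΣ(x−x̄ᵢ)² = 573.864
MSB = 1912.936/2 = 956.4682; MSW = 573.864/27 = 21.2542
F = MSB/MSW = 45.0014
df = (2, 27)

test statistic = 45.001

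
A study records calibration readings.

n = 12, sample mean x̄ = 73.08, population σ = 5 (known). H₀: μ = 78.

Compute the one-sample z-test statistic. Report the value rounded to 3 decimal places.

SE = σ/√n = 5/√12 = 1.4434
z = (x̄−μ₀)/SE = (73.08−78)/1.4434 = -3.4087

test statistic = -3.409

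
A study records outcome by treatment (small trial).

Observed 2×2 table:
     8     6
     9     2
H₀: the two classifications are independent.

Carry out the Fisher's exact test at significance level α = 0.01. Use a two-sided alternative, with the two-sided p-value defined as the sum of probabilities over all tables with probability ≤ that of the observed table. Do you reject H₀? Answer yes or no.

Margins: r₁=14, r₂=11, c₁=17, c₂=8, n=25
p_obs = C(14,8)·C(11,9)/C(25,17); sum pmf over tables with pmf ≤ p_obs
p-value (two-sided) = 0.23368
At α=0.01: p ≥ α → fail to reject H₀

reject H₀: no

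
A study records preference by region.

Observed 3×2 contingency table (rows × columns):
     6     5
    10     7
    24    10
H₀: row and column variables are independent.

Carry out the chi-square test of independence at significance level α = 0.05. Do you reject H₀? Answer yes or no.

reject H₀: no

Row totals [11, 17, 34], col totals [40, 22], n=62
χ² = (6−7.10)²/7.10 + (5−3.90)²/3.90 + (10−10.97)²/10.97 + (7−6.03)²/6.03 + (24−21.94)²/21.94 + (10−12.06)²/12.06 = 1.2659
df = 2
p-value (upper-tail) = 0.53102
At α=0.05: p ≥ α → fail to reject H₀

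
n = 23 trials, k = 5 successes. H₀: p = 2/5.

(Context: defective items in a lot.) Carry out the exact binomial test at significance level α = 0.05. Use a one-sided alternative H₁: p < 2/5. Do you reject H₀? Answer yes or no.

reject H₀: no

Exact binomial: n=23, k=5, p₀=2/5=0.4000
P(X≤5) from Σ C(n,i)·p₀^i·(1−p₀)^(n−i)
p-value (one-sided, H₁ less) = 0.05397
At α=0.05: p ≥ α → fail to reject H₀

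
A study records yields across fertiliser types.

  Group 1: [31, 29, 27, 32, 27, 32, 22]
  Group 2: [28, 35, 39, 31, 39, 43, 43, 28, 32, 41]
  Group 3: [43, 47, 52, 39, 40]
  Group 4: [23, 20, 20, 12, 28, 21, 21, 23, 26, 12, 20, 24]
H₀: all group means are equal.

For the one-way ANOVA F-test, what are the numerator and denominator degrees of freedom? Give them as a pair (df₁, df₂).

k = 4 groups, N = 34 total
df = (k−1, N−k) = (4−1, 34−4) = (3, 30)

degrees of freedom = [3, 30]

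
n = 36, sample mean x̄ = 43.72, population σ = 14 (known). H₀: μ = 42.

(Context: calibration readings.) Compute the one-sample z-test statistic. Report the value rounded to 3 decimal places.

test statistic = 0.737

SE = σ/√n = 14/√36 = 2.3333
z = (x̄−μ₀)/SE = (43.72−42)/2.3333 = 0.7371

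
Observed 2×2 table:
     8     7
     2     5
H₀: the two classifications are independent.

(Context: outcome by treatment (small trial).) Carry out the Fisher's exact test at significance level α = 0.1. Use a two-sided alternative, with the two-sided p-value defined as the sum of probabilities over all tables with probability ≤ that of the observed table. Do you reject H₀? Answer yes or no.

reject H₀: no

Margins: r₁=15, r₂=7, c₁=10, c₂=12, n=22
p_obs = C(15,8)·C(7,2)/C(22,10); sum pmf over tables with pmf ≤ p_obs
p-value (two-sided) = 0.38080
At α=0.1: p ≥ α → fail to reject H₀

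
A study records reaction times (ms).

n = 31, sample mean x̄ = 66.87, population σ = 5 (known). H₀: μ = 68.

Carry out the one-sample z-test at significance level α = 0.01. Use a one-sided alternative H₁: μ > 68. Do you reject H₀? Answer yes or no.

SE = σ/√n = 5/√31 = 0.8980
z = (x̄−μ₀)/SE = (66.87−68)/0.8980 = -1.2583
p-value (one-sided, H₁ greater) = 0.89586
At α=0.01: p ≥ α → fail to reject H₀

reject H₀: no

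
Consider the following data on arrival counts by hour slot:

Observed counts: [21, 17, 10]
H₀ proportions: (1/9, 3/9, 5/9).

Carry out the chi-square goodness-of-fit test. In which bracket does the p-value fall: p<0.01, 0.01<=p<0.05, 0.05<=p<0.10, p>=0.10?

n = 48; E_i = n·p_i = [5.33, 16.00, 26.67]
χ² = (21−5.33)²/5.33 + (17−16.00)²/16.00 + (10−26.67)²/26.67 = 56.5000
df = 2
p-value (upper-tail) = 0.00000
→ bracket: p<0.01

p-value bracket: p<0.01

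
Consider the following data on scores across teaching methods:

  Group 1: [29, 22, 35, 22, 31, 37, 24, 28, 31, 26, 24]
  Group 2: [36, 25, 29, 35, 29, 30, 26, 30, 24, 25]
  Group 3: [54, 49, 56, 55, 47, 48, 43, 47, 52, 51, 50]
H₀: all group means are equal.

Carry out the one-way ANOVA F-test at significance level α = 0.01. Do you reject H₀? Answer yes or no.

reject H₀: yes

Group means [28.09, 28.90, 50.18], grand mean 35.938
SSB = Σnᵢ(x̄ᵢ−x̄)² = 3404.430; SSW = ΣΣ(x−x̄ᵢ)² = 563.445
MSB = 3404.430/2 = 1702.2148; MSW = 563.445/29 = 19.4292
F = MSB/MSW = 87.6114
df = (2, 29)
p-value (upper-tail) = 0.00000
At α=0.01: p < α → reject H₀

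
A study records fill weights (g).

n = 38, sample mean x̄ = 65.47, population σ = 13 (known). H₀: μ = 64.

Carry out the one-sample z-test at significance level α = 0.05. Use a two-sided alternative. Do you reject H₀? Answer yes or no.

reject H₀: no

SE = σ/√n = 13/√38 = 2.1089
z = (x̄−μ₀)/SE = (65.47−64)/2.1089 = 0.6971
p-value (two-sided) = 0.48577
At α=0.05: p ≥ α → fail to reject H₀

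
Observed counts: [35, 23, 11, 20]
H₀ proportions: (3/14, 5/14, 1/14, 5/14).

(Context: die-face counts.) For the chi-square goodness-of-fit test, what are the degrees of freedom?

degrees of freedom = 3

df = k − 1 = 4 − 1 = 3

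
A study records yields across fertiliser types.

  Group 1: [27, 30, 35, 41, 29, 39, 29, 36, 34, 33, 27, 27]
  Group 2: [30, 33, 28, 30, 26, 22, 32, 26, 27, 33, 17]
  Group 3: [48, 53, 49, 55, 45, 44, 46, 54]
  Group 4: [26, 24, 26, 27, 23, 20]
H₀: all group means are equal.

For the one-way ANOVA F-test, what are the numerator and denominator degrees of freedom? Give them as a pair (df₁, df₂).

degrees of freedom = [3, 33]

k = 4 groups, N = 37 total
df = (k−1, N−k) = (4−1, 37−4) = (3, 33)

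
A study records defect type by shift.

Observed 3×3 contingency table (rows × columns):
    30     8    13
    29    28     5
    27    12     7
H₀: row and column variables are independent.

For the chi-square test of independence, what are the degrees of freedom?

df = (r−1)(c−1) = (3−1)·(3−1) = 4

degrees of freedom = 4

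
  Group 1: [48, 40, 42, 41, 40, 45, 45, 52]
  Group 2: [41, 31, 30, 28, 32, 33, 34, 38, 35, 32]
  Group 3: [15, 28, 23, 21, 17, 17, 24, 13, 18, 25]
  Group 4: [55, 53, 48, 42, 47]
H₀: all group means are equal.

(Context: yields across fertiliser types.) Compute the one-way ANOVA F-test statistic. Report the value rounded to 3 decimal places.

Group means [44.12, 33.40, 20.10, 49.00], grand mean 34.333
SSB = Σnᵢ(x̄ᵢ−x̄)² = 3877.158; SSW = ΣΣ(x−x̄ᵢ)² = 576.175
MSB = 3877.158/3 = 1292.3861; MSW = 576.175/29 = 19.8681
F = MSB/MSW = 65.0483
df = (3, 29)

test statistic = 65.048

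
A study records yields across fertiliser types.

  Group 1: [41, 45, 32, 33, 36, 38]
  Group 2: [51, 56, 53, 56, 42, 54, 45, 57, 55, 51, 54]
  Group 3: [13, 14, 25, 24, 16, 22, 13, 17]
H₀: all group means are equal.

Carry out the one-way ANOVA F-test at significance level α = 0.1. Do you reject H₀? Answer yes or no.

Group means [37.50, 52.18, 18.00], grand mean 37.720
SSB = Σnᵢ(x̄ᵢ−x̄)² = 5411.904; SSW = ΣΣ(x−x̄ᵢ)² = 519.136
MSB = 5411.904/2 = 2705.9518; MSW = 519.136/22 = 23.5971
F = MSB/MSW = 114.6730
df = (2, 22)
p-value (upper-tail) = 0.00000
At α=0.1: p < α → reject H₀

reject H₀: yes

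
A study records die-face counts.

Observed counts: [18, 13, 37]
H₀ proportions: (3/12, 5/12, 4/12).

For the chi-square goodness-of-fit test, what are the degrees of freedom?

degrees of freedom = 2

df = k − 1 = 3 − 1 = 2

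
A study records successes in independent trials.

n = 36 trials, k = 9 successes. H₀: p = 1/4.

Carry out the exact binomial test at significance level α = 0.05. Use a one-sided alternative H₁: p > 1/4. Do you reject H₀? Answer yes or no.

reject H₀: no

Exact binomial: n=36, k=9, p₀=1/4=0.2500
P(X≥9) from Σ C(n,i)·p₀^i·(1−p₀)^(n−i)
p-value (one-sided, H₁ greater) = 0.56370
At α=0.05: p ≥ α → fail to reject H₀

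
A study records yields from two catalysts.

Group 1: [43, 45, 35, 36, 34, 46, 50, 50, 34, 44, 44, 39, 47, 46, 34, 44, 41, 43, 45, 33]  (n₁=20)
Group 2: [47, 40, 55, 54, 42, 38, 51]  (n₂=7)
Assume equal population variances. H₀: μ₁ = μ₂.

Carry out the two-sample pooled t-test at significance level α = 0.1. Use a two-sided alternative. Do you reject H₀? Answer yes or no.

reject H₀: yes

x̄₁=41.650, s₁=5.537, n₁=20
x̄₂=46.714, s₂=6.873, n₂=7
s_p² = [19·5.537² + 6·6.873²]/25 = 34.6391
SE = √(s_p²·(1/20+1/7)) = 2.5846
t = (41.650−46.714)/2.5846 = -1.9594
df = 25
p-value (two-sided) = 0.06131
At α=0.1: p < α → reject H₀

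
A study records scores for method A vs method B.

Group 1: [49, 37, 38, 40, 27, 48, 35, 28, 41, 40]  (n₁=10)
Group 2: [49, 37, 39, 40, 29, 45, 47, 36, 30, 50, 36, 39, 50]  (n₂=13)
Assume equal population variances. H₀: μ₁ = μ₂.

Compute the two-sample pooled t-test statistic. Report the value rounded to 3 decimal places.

x̄₁=38.300, s₁=7.212, n₁=10
x̄₂=40.538, s₂=7.160, n₂=13
s_p² = [9·7.212² + 12·7.160²]/21 = 51.5872
SE = √(s_p²·(1/10+1/13)) = 3.0211
t = (38.300−40.538)/3.0211 = -0.7409
df = 21

test statistic = -0.741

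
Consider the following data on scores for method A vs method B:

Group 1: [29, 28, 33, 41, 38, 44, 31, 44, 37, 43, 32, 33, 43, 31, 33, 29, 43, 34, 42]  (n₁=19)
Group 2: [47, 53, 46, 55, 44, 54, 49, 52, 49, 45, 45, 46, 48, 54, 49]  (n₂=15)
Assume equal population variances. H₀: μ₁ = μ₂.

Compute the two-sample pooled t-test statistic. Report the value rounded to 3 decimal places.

test statistic = -7.491

x̄₁=36.211, s₁=5.769, n₁=19
x̄₂=49.067, s₂=3.693, n₂=15
s_p² = [18·5.769² + 14·3.693²]/32 = 24.6904
SE = √(s_p²·(1/19+1/15)) = 1.7163
t = (36.211−49.067)/1.7163 = -7.4908
df = 32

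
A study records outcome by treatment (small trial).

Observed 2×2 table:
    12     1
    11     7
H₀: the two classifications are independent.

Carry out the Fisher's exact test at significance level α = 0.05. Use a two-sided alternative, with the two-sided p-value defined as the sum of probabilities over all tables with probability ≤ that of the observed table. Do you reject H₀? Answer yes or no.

reject H₀: no

Margins: r₁=13, r₂=18, c₁=23, c₂=8, n=31
p_obs = C(13,12)·C(18,11)/C(31,23); sum pmf over tables with pmf ≤ p_obs
p-value (two-sided) = 0.09535
At α=0.05: p ≥ α → fail to reject H₀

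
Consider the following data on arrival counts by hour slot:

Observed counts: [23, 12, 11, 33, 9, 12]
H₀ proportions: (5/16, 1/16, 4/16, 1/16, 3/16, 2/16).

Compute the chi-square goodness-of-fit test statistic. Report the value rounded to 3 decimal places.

test statistic = 134.888

n = 100; E_i = n·p_i = [31.25, 6.25, 25.00, 6.25, 18.75, 12.50]
χ² = (23−31.25)²/31.25 + (12−6.25)²/6.25 + (11−25.00)²/25.00 + (33−6.25)²/6.25 + (9−18.75)²/18.75 + (12−12.50)²/12.50 = 134.8880
df = 5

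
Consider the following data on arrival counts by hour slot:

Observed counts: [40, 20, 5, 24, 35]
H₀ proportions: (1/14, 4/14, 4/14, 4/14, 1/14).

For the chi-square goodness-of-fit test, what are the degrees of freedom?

df = k − 1 = 5 − 1 = 4

degrees of freedom = 4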